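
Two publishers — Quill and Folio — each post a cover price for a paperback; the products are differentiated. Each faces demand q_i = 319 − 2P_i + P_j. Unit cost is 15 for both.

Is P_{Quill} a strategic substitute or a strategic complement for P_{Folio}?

strategic complements

Quill's profit: π = (P_{Quill} − 15)(319 − 2P_{Quill} + P_{Folio}).
∂π/∂P_{Quill} = 349 − 4P_{Quill} + P_{Folio} = 0 ⇒ P_{Quill} = 87.25 + 0.25P_{Folio}.
The best-response slope dP_{Quill}/dP_{Folio} = 0.25 > 0: the reaction function is upward-sloping, so the choices are strategic complements.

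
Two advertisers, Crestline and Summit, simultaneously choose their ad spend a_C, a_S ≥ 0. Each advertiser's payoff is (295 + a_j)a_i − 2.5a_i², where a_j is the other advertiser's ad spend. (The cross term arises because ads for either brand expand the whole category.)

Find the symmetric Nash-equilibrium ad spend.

73.75

Crestline's payoff is (295 + a_S)a_C − 2.5a_C².
∂π/∂a_C = 295 + a_S − 5a_C = 0, so a_C = 59 + 0.2a_S.
The game is symmetric, so in equilibrium a_S = a_C: the reaction function gives 0.8a_C = 59, hence a_C = 73.75.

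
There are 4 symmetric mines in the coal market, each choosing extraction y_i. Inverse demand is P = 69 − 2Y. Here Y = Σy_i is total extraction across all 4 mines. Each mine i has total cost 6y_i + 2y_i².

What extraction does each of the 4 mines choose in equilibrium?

4.5

A representative mine's profit is π_i = y_i(69 − 2Y) − 6y_i − 2y_i², with Y = y_i + Σ_{j≠i} y_j.
First-order condition: 63 − 8y_i − 2Σ_{j≠i} y_j = 0.
In a symmetric equilibrium every mine chooses the same y, so Σ_{j≠i} y_j = 3y. The condition becomes 63 − 14y = 0, giving y = 63/14 = 4.5.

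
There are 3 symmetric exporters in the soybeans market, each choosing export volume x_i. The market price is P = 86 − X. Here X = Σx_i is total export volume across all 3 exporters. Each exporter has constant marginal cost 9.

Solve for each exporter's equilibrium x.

A representative exporter's profit is π_i = x_i(86 − X) − 9x_i, with X = x_i + Σ_{j≠i} x_j.
First-order condition: 77 − 2x_i − Σ_{j≠i} x_j = 0.
With identical exporters, set every x_j = x: then 77 − 2x − 2x = 0, i.e. x = 77/4 = 19.25.

19.25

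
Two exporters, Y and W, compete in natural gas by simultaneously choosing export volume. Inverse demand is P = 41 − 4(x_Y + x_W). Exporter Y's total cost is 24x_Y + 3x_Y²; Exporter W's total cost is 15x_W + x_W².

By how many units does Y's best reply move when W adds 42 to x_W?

Exporter Y's profit: π = x_Y(41 − 4(x_Y + x_W)) − 24x_Y − 3x_Y².
∂π/∂x_Y = 17 − 14x_Y − 4x_W = 0, so x_Y = 17/14 − (2/7)x_W.
The reaction-function slope is −2/7, so a 42-unit rise in x_W moves x_Y by −2/7 × 42 = −12. Y's best response falls — the actions are strategic substitutes.

-12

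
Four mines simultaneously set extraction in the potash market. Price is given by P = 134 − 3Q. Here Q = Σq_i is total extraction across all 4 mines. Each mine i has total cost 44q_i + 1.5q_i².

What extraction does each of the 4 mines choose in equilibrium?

5

A representative mine's profit is π_i = q_i(134 − 3Q) − 44q_i − 1.5q_i², with Q = q_i + Σ_{j≠i} q_j.
First-order condition: 90 − 9q_i − 3Σ_{j≠i} q_j = 0.
With identical mines, set every q_j = q: then 90 − 9q − 9q = 0, i.e. q = 90/18 = 5.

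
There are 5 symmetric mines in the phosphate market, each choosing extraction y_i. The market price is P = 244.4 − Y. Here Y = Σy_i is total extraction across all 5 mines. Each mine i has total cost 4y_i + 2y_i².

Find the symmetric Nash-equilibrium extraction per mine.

24.04

A representative mine's profit is π_i = y_i(244.4 − Y) − 4y_i − 2y_i², with Y = y_i + Σ_{j≠i} y_j.
First-order condition: 240.4 − 6y_i − Σ_{j≠i} y_j = 0.
In a symmetric equilibrium every mine chooses the same y, so Σ_{j≠i} y_j = 4y. The condition becomes 240.4 − 10y = 0, giving y = 240.4/10 = 24.04.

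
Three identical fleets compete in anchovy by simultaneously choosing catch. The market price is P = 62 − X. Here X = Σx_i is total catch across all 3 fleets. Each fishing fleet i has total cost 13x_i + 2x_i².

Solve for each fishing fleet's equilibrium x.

6.125

A representative fishing fleet's profit is π_i = x_i(62 − X) − 13x_i − 2x_i², with X = x_i + Σ_{j≠i} x_j.
First-order condition: 49 − 6x_i − Σ_{j≠i} x_j = 0.
Imposing symmetry (x_j = x for all j) turns Σ_{j≠i} x_j into 2x, so 49 = 8x and x = 6.125.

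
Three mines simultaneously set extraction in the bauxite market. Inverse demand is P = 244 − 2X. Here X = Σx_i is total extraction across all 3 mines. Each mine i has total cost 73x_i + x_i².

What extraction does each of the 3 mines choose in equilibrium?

17.1

A representative mine's profit is π_i = x_i(244 − 2X) − 73x_i − x_i², with X = x_i + Σ_{j≠i} x_j.
First-order condition: 171 − 6x_i − 2Σ_{j≠i} x_j = 0.
With identical mines, set every x_j = x: then 171 − 6x − 4x = 0, i.e. x = 171/10 = 17.1.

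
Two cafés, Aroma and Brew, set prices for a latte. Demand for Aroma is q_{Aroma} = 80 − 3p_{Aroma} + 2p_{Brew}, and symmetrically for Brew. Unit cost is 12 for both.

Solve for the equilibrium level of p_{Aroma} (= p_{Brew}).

Aroma's profit: π = (p_{Aroma} − 12)(80 − 3p_{Aroma} + 2p_{Brew}).
∂π/∂p_{Aroma} = 116 − 6p_{Aroma} + 2p_{Brew} = 0 ⇒ p_{Aroma} = 58/3 + (1/3)p_{Brew}.
Setting p_{Aroma} = p_{Brew} in the reaction function: p_{Aroma} = 58/3 + (1/3)p_{Aroma}, so p_{Aroma} = (58/3) / (2/3) = 29.

29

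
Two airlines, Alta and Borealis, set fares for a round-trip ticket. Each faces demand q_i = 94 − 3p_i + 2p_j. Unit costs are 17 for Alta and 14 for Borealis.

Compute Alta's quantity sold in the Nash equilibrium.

56.0625

Alta's profit: π = (p_{Alta} − 17)(94 − 3p_{Alta} + 2p_{Borealis}).
∂π/∂p_{Alta} = 145 − 6p_{Alta} + 2p_{Borealis} = 0 ⇒ p_{Alta} = 145/6 + (1/3)p_{Borealis}.
Similarly p_{Borealis} = 68/3 + (1/3)p_{Alta}.
Substituting the second reaction function into the first: p_{Alta} = 145/6 + (1/3)(68/3 + (1/3)p_{Alta}), which gives (8/9)p_{Alta} = 571/18 ⇒ p_{Alta} = 35.6875.
Then p_{Borealis} = 68/3 + (1/3)·35.6875 = 34.5625.
q_{Alta} = 94 − 3·35.6875 + 2·34.5625 = 56.0625.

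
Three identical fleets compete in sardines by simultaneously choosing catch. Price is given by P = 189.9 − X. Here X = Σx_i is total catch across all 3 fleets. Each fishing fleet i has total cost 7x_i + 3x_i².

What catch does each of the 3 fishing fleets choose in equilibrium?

A representative fishing fleet's profit is π_i = x_i(189.9 − X) − 7x_i − 3x_i², with X = x_i + Σ_{j≠i} x_j.
First-order condition: 182.9 − 8x_i − Σ_{j≠i} x_j = 0.
In a symmetric equilibrium every fishing fleet chooses the same x, so Σ_{j≠i} x_j = 2x. The condition becomes 182.9 − 10x = 0, giving x = 182.9/10 = 18.29.

18.29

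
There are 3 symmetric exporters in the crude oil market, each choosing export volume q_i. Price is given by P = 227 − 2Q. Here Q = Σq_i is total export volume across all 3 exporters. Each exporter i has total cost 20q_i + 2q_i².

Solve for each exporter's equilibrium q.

17.25

A representative exporter's profit is π_i = q_i(227 − 2Q) − 20q_i − 2q_i², with Q = q_i + Σ_{j≠i} q_j.
First-order condition: 207 − 8q_i − 2Σ_{j≠i} q_j = 0.
In a symmetric equilibrium every exporter chooses the same q, so Σ_{j≠i} q_j = 2q. The condition becomes 207 − 12q = 0, giving q = 207/12 = 17.25.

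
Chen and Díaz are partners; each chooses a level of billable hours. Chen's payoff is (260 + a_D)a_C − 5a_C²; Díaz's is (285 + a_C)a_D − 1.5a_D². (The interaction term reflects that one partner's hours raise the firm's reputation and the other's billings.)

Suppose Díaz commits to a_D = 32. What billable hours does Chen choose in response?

Expanding Chen's payoff: 260a_C + a_Da_C − 5a_C².
∂π/∂a_C = 260 + a_D − 10a_C = 0, so a_C = 26 + 0.1a_D.
At a_D = 32: a_C = 26 + 0.1·32 = 29.2.

29.2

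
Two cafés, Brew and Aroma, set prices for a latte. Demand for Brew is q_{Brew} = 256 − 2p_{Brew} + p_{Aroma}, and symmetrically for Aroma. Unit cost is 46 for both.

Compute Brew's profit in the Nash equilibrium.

Brew's profit: π = (p_{Brew} − 46)(256 − 2p_{Brew} + p_{Aroma}).
∂π/∂p_{Brew} = 348 − 4p_{Brew} + p_{Aroma} = 0 ⇒ p_{Brew} = 87 + 0.25p_{Aroma}.
Setting p_{Brew} = p_{Aroma} in the reaction function: p_{Brew} = 87 + 0.25p_{Brew}, so p_{Brew} = 87 / 0.75 = 116.
q_{Brew} = 256 − 2·116 + 116 = 140.
Profit = (116 − 46)·140 = 9800.

9800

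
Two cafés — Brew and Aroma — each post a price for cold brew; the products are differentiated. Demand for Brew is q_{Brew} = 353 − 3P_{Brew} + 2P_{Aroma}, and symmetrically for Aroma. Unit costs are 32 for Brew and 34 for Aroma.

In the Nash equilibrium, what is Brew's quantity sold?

Brew's profit: π = (P_{Brew} − 32)(353 − 3P_{Brew} + 2P_{Aroma}).
∂π/∂P_{Brew} = 449 − 6P_{Brew} + 2P_{Aroma} = 0 ⇒ P_{Brew} = 449/6 + (1/3)P_{Aroma}.
Similarly P_{Aroma} = 455/6 + (1/3)P_{Brew}.
Plugging P_{Aroma} into Brew's best response: P_{Brew} = 449/6 + (1/3)(455/6 + (1/3)P_{Brew}) ⇒ (8/9)P_{Brew} = 901/9, so P_{Brew} = 112.625.
Then P_{Aroma} = 455/6 + (1/3)·112.625 = 113.375.
q_{Brew} = 353 − 3·112.625 + 2·113.375 = 241.875.

241.875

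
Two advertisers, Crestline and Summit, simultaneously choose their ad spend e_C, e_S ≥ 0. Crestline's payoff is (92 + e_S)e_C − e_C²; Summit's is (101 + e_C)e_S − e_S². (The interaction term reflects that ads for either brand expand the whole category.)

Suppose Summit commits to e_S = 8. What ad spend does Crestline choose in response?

50

Expanding Crestline's payoff: 92e_C + e_Se_C − e_C².
∂π/∂e_C = 92 + e_S − 2e_C = 0, so e_C = 46 + 0.5e_S.
At e_S = 8: e_C = 46 + 0.5·8 = 50.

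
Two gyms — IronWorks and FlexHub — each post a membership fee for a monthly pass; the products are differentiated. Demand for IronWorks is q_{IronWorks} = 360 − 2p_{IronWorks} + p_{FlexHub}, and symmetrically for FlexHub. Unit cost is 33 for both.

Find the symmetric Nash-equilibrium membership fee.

142

IronWorks's profit: π = (p_{IronWorks} − 33)(360 − 2p_{IronWorks} + p_{FlexHub}).
∂π/∂p_{IronWorks} = 426 − 4p_{IronWorks} + p_{FlexHub} = 0 ⇒ p_{IronWorks} = 106.5 + 0.25p_{FlexHub}.
Setting p_{IronWorks} = p_{FlexHub} in the reaction function: p_{IronWorks} = 106.5 + 0.25p_{IronWorks}, so p_{IronWorks} = 106.5 / 0.75 = 142.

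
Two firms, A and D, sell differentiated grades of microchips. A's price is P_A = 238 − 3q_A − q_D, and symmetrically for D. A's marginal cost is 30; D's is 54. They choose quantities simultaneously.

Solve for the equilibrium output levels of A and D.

30.4, 25.6

Firm A's profit: π = q_A(238 − 3q_A − q_D) − 30q_A.
∂π/∂q_A = 208 − 6q_A − q_D = 0 ⇒ q_A = 104/3 − (1/6)q_D.
Similarly q_D = 92/3 − (1/6)q_A.
Plugging q_D into A's best response: q_A = 104/3 − (1/6)(92/3 − (1/6)q_A) ⇒ (35/36)q_A = 266/9, so q_A = 30.4.
Then q_D = 92/3 − (1/6)·30.4 = 25.6.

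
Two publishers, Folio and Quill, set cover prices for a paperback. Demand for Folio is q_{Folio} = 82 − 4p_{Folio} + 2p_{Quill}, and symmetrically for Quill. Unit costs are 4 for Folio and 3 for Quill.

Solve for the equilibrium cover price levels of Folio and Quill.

16.2, 15.8

Folio's profit: π = (p_{Folio} − 4)(82 − 4p_{Folio} + 2p_{Quill}).
∂π/∂p_{Folio} = 98 − 8p_{Folio} + 2p_{Quill} = 0 ⇒ p_{Folio} = 12.25 + 0.25p_{Quill}.
Similarly p_{Quill} = 11.75 + 0.25p_{Folio}.
Solving the two reaction functions simultaneously: (1 − (0.25)(0.25))p_{Folio} = 12.25 + 0.25·11.75, so 0.9375p_{Folio} = 15.1875 and p_{Folio} = 16.2.
Then p_{Quill} = 11.75 + 0.25·16.2 = 15.8.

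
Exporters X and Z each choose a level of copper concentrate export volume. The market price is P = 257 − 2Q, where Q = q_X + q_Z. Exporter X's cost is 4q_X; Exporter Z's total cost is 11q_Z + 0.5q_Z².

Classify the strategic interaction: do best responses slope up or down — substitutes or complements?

Exporter X's profit: π = q_X(257 − 2(q_X + q_Z)) − 4q_X.
∂π/∂q_X = 253 − 4q_X − 2q_Z = 0, so q_X = 63.25 − 0.5q_Z.
The best-response slope dq_X/dq_Z = −0.5 < 0: the reaction function is downward-sloping, so the choices are strategic substitutes.

strategic substitutes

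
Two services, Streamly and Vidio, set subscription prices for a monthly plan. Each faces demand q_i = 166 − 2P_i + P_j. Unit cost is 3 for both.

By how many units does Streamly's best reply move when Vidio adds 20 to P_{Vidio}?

Streamly's profit: π = (P_{Streamly} − 3)(166 − 2P_{Streamly} + P_{Vidio}).
∂π/∂P_{Streamly} = 172 − 4P_{Streamly} + P_{Vidio} = 0 ⇒ P_{Streamly} = 43 + 0.25P_{Vidio}.
The reaction-function slope is 0.25, so a 20-unit rise in P_{Vidio} moves P_{Streamly} by 0.25 × 20 = 5. Streamly's best response rises — the actions are strategic complements.

5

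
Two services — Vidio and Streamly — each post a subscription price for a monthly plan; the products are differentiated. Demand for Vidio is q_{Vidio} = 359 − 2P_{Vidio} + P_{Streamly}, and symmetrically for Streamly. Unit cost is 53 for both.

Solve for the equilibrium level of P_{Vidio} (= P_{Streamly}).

155

Vidio's profit: π = (P_{Vidio} − 53)(359 − 2P_{Vidio} + P_{Streamly}).
∂π/∂P_{Vidio} = 465 − 4P_{Vidio} + P_{Streamly} = 0 ⇒ P_{Vidio} = 116.25 + 0.25P_{Streamly}.
By symmetry P_{Streamly} = P_{Vidio}; substituting into the reaction function, 0.75P_{Vidio} = 116.25 and P_{Vidio} = 155.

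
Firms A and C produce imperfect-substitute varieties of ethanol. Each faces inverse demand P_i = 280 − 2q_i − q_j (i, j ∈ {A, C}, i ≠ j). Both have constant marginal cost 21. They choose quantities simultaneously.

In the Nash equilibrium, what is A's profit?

Firm A's profit: π = q_A(280 − 2q_A − q_C) − 21q_A.
∂π/∂q_A = 259 − 4q_A − q_C = 0 ⇒ q_A = 64.75 − 0.25q_C.
By symmetry q_C = q_A; substituting into the reaction function, 1.25q_A = 64.75 and q_A = 51.8.
P_A = 280 − 2·51.8 − 51.8 = 124.6.
Profit = (124.6 − 21)·51.8 = 5366.48.

5366.48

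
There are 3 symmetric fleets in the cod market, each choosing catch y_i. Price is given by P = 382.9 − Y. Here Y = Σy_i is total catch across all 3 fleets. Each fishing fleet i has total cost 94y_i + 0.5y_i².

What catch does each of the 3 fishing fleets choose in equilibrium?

A representative fishing fleet's profit is π_i = y_i(382.9 − Y) − 94y_i − 0.5y_i², with Y = y_i + Σ_{j≠i} y_j.
First-order condition: 288.9 − 3y_i − Σ_{j≠i} y_j = 0.
Imposing symmetry (y_j = y for all j) turns Σ_{j≠i} y_j into 2y, so 288.9 = 5y and y = 57.78.

57.78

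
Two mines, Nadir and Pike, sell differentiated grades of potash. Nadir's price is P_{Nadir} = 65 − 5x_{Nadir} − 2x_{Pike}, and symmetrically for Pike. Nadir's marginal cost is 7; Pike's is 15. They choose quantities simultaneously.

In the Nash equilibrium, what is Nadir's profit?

Mine Nadir's profit: π = x_{Nadir}(65 − 5x_{Nadir} − 2x_{Pike}) − 7x_{Nadir}.
∂π/∂x_{Nadir} = 58 − 10x_{Nadir} − 2x_{Pike} = 0 ⇒ x_{Nadir} = 5.8 − 0.2x_{Pike}.
Similarly x_{Pike} = 5 − 0.2x_{Nadir}.
Substituting the second reaction function into the first: x_{Nadir} = 5.8 − 0.2(5 − 0.2x_{Nadir}), which gives 0.96x_{Nadir} = 4.8 ⇒ x_{Nadir} = 5.
Then x_{Pike} = 5 − 0.2·5 = 4.
P_{Nadir} = 65 − 5·5 − 2·4 = 32.
Profit = (32 − 7)·5 = 125.

125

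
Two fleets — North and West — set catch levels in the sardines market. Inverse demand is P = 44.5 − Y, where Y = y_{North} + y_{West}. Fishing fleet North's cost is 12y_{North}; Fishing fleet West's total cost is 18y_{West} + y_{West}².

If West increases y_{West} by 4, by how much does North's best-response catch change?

Fishing fleet North's profit: π = y_{North}(44.5 − (y_{North} + y_{West})) − 12y_{North}.
∂π/∂y_{North} = 32.5 − 2y_{North} − y_{West} = 0, so y_{North} = 16.25 − 0.5y_{West}.
The reaction-function slope is −0.5, so a 4-unit rise in y_{West} moves y_{North} by −0.5 × 4 = −2. North's best response falls — the actions are strategic substitutes.

-2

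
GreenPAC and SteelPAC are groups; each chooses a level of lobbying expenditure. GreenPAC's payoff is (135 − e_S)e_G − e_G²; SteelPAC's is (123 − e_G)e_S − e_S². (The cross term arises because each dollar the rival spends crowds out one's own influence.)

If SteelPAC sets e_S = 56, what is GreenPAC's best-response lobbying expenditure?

Expanding GreenPAC's payoff: 135e_G − e_Se_G − e_G².
∂π/∂e_G = 135 − e_S − 2e_G = 0, so e_G = 67.5 − 0.5e_S.
At e_S = 56: e_G = 67.5 − 0.5·56 = 39.5.

39.5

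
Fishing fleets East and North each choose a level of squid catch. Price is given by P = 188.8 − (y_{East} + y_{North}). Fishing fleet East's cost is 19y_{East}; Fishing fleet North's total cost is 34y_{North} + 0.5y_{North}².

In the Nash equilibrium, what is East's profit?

Fishing fleet East's profit: π = y_{East}(188.8 − (y_{East} + y_{North})) − 19y_{East}.
∂π/∂y_{East} = 169.8 − 2y_{East} − y_{North} = 0, so y_{East} = 84.9 − 0.5y_{North}.
For North: ∂π/∂y_{North} = 154.8 − 3y_{North} − y_{East} = 0 ⇒ y_{North} = 51.6 − (1/3)y_{East}.
Plugging y_{North} into East's best response: y_{East} = 84.9 − 0.5(51.6 − (1/3)y_{East}) ⇒ (5/6)y_{East} = 59.1, so y_{East} = 70.92.
Then y_{North} = 51.6 − (1/3)·70.92 = 27.96.
Price P = 188.8 − 98.88 = 89.92.
East's profit: (89.92 − 19)·70.92 = 5029.6464.

5029.6464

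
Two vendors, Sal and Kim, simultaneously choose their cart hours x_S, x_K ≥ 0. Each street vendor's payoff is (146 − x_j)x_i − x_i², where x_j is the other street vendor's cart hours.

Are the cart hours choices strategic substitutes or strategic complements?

Sal's payoff is (146 − x_K)x_S − x_S².
∂π/∂x_S = 146 − x_K − 2x_S = 0, so x_S = 73 − 0.5x_K.
The best-response slope dx_S/dx_K = −0.5 < 0: the reaction function is downward-sloping, so the choices are strategic substitutes.

strategic substitutes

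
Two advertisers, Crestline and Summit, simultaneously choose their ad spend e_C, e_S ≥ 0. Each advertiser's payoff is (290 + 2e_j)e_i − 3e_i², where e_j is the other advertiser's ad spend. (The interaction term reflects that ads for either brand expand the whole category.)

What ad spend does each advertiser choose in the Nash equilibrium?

72.5

Crestline's payoff is (290 + 2e_S)e_C − 3e_C².
∂π/∂e_C = 290 + 2e_S − 6e_C = 0, so e_C = 145/3 + (1/3)e_S.
By symmetry e_S = e_C; substituting into the reaction function, (2/3)e_C = 145/3 and e_C = 72.5.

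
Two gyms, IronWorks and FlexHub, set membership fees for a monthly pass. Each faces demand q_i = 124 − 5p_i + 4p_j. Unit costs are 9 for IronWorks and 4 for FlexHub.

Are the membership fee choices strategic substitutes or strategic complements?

IronWorks's profit: π = (p_{IronWorks} − 9)(124 − 5p_{IronWorks} + 4p_{FlexHub}).
∂π/∂p_{IronWorks} = 169 − 10p_{IronWorks} + 4p_{FlexHub} = 0 ⇒ p_{IronWorks} = 16.9 + 0.4p_{FlexHub}.
The best-response slope dp_{IronWorks}/dp_{FlexHub} = 0.4 > 0: the reaction function is upward-sloping, so the choices are strategic complements.

strategic complements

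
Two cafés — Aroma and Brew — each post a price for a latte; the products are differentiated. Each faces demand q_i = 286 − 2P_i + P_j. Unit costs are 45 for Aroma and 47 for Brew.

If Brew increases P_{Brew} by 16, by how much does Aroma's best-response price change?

Aroma's profit: π = (P_{Aroma} − 45)(286 − 2P_{Aroma} + P_{Brew}).
∂π/∂P_{Aroma} = 376 − 4P_{Aroma} + P_{Brew} = 0 ⇒ P_{Aroma} = 94 + 0.25P_{Brew}.
The reaction-function slope is 0.25, so a 16-unit rise in P_{Brew} moves P_{Aroma} by 0.25 × 16 = 4. Aroma's best response rises — the actions are strategic complements.

4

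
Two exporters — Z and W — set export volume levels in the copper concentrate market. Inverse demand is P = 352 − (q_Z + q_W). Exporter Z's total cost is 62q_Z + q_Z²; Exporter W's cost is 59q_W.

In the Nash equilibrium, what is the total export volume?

Exporter Z's profit: π = q_Z(352 − (q_Z + q_W)) − 62q_Z − q_Z².
∂π/∂q_Z = 290 − 4q_Z − q_W = 0, so q_Z = 72.5 − 0.25q_W.
For W: ∂π/∂q_W = 293 − 2q_W − q_Z = 0 ⇒ q_W = 146.5 − 0.5q_Z.
Solving the two reaction functions simultaneously: (1 − (−0.25)(−0.5))q_Z = 72.5 − 0.25·146.5, so 0.875q_Z = 35.875 and q_Z = 41.
Then q_W = 146.5 − 0.5·41 = 126.
Total export volume: 41 + 126 = 167.

167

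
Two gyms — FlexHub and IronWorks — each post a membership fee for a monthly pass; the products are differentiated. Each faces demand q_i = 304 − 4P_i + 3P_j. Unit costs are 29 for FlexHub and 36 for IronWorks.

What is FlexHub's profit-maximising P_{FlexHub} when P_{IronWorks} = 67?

77.625

FlexHub's profit: π = (P_{FlexHub} − 29)(304 − 4P_{FlexHub} + 3P_{IronWorks}).
∂π/∂P_{FlexHub} = 420 − 8P_{FlexHub} + 3P_{IronWorks} = 0 ⇒ P_{FlexHub} = 52.5 + 0.375P_{IronWorks}.
At P_{IronWorks} = 67: P_{FlexHub} = 52.5 + 0.375·67 = 77.625.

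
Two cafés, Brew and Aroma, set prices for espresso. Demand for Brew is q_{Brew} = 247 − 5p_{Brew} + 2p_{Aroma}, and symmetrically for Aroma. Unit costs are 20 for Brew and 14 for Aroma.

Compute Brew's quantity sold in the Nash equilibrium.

Brew's profit: π = (p_{Brew} − 20)(247 − 5p_{Brew} + 2p_{Aroma}).
∂π/∂p_{Brew} = 347 − 10p_{Brew} + 2p_{Aroma} = 0 ⇒ p_{Brew} = 34.7 + 0.2p_{Aroma}.
Similarly p_{Aroma} = 31.7 + 0.2p_{Brew}.
Substituting the second reaction function into the first: p_{Brew} = 34.7 + 0.2(31.7 + 0.2p_{Brew}), which gives 0.96p_{Brew} = 41.04 ⇒ p_{Brew} = 42.75.
Then p_{Aroma} = 31.7 + 0.2·42.75 = 40.25.
q_{Brew} = 247 − 5·42.75 + 2·40.25 = 113.75.

113.75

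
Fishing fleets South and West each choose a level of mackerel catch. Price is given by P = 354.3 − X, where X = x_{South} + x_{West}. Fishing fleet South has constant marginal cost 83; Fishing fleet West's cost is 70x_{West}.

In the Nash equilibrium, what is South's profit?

7413.21

Fishing fleet South's profit: π = x_{South}(354.3 − (x_{South} + x_{West})) − 83x_{South}.
∂π/∂x_{South} = 271.3 − 2x_{South} − x_{West} = 0, so x_{South} = 135.65 − 0.5x_{West}.
By the same steps for West: x_{West} = 142.15 − 0.5x_{South}.
Solving the two reaction functions simultaneously: (1 − (−0.5)(−0.5))x_{South} = 135.65 − 0.5·142.15, so 0.75x_{South} = 64.575 and x_{South} = 86.1.
Then x_{West} = 142.15 − 0.5·86.1 = 99.1.
Price P = 354.3 − 185.2 = 169.1.
South's profit: (169.1 − 83)·86.1 = 7413.21.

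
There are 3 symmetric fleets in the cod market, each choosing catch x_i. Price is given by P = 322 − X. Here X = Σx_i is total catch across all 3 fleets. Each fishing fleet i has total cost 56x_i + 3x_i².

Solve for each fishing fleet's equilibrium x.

A representative fishing fleet's profit is π_i = x_i(322 − X) − 56x_i − 3x_i², with X = x_i + Σ_{j≠i} x_j.
First-order condition: 266 − 8x_i − Σ_{j≠i} x_j = 0.
With identical fishing fleets, set every x_j = x: then 266 − 8x − 2x = 0, i.e. x = 266/10 = 26.6.

26.6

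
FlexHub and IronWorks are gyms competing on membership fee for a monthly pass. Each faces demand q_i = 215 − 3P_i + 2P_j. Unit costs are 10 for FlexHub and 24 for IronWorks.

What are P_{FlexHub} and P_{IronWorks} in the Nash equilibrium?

FlexHub's profit: π = (P_{FlexHub} − 10)(215 − 3P_{FlexHub} + 2P_{IronWorks}).
∂π/∂P_{FlexHub} = 245 − 6P_{FlexHub} + 2P_{IronWorks} = 0 ⇒ P_{FlexHub} = 245/6 + (1/3)P_{IronWorks}.
Similarly P_{IronWorks} = 287/6 + (1/3)P_{FlexHub}.
Plugging P_{IronWorks} into FlexHub's best response: P_{FlexHub} = 245/6 + (1/3)(287/6 + (1/3)P_{FlexHub}) ⇒ (8/9)P_{FlexHub} = 511/9, so P_{FlexHub} = 63.875.
Then P_{IronWorks} = 287/6 + (1/3)·63.875 = 69.125.

63.875, 69.125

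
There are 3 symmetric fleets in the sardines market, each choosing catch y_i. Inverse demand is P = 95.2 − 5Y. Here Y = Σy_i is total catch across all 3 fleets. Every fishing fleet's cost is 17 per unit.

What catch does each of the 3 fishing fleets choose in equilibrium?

A representative fishing fleet's profit is π_i = y_i(95.2 − 5Y) − 17y_i, with Y = y_i + Σ_{j≠i} y_j.
First-order condition: 78.2 − 10y_i − 5Σ_{j≠i} y_j = 0.
Imposing symmetry (y_j = y for all j) turns Σ_{j≠i} y_j into 2y, so 78.2 = 20y and y = 3.91.

3.91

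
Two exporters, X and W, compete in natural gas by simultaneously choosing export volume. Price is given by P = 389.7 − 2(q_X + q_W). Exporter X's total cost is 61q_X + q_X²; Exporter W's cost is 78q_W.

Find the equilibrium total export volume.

95.21

Exporter X's profit: π = q_X(389.7 − 2(q_X + q_W)) − 61q_X − q_X².
∂π/∂q_X = 328.7 − 6q_X − 2q_W = 0, so q_X = 3287/60 − (1/3)q_W.
For W: ∂π/∂q_W = 311.7 − 4q_W − 2q_X = 0 ⇒ q_W = 77.925 − 0.5q_X.
Plugging q_W into X's best response: q_X = 3287/60 − (1/3)(77.925 − 0.5q_X) ⇒ (5/6)q_X = 3457/120, so q_X = 34.57.
Then q_W = 77.925 − 0.5·34.57 = 60.64.
Total export volume: 34.57 + 60.64 = 95.21.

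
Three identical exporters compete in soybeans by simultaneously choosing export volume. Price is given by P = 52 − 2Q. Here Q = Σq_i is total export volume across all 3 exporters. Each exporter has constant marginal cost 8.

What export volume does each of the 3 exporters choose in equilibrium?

5.5

A representative exporter's profit is π_i = q_i(52 − 2Q) − 8q_i, with Q = q_i + Σ_{j≠i} q_j.
First-order condition: 44 − 4q_i − 2Σ_{j≠i} q_j = 0.
In a symmetric equilibrium every exporter chooses the same q, so Σ_{j≠i} q_j = 2q. The condition becomes 44 − 8q = 0, giving q = 44/8 = 5.5.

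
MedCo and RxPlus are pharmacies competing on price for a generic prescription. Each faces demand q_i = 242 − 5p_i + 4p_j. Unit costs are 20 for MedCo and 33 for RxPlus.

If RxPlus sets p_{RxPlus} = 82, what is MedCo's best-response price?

67

MedCo's profit: π = (p_{MedCo} − 20)(242 − 5p_{MedCo} + 4p_{RxPlus}).
∂π/∂p_{MedCo} = 342 − 10p_{MedCo} + 4p_{RxPlus} = 0 ⇒ p_{MedCo} = 34.2 + 0.4p_{RxPlus}.
At p_{RxPlus} = 82: p_{MedCo} = 34.2 + 0.4·82 = 67.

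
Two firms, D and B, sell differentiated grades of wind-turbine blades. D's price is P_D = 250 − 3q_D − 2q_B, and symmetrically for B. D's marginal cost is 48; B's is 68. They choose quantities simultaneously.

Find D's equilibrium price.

Firm D's profit: π = q_D(250 − 3q_D − 2q_B) − 48q_D.
∂π/∂q_D = 202 − 6q_D − 2q_B = 0 ⇒ q_D = 101/3 − (1/3)q_B.
Similarly q_B = 91/3 − (1/3)q_D.
Solving the two reaction functions simultaneously: (1 − (−1/3)(−1/3))q_D = 101/3 − (1/3)·(91/3), so (8/9)q_D = 212/9 and q_D = 26.5.
Then q_B = 91/3 − (1/3)·26.5 = 21.5.
P_D = 250 − 3·26.5 − 2·21.5 = 127.5.

127.5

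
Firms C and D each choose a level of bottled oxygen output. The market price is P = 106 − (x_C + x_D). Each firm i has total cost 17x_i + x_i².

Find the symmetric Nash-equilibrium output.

17.8

Firm C's profit: π = x_C(106 − (x_C + x_D)) − 17x_C − x_C².
∂π/∂x_C = 89 − 4x_C − x_D = 0, so x_C = 22.25 − 0.25x_D.
By symmetry x_D = x_C; substituting into the reaction function, 1.25x_C = 22.25 and x_C = 17.8.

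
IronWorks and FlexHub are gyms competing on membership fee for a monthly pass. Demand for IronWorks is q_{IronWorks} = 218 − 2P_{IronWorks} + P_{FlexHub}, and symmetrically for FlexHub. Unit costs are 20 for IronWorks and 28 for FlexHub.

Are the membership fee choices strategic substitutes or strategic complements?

strategic complements

IronWorks's profit: π = (P_{IronWorks} − 20)(218 − 2P_{IronWorks} + P_{FlexHub}).
∂π/∂P_{IronWorks} = 258 − 4P_{IronWorks} + P_{FlexHub} = 0 ⇒ P_{IronWorks} = 64.5 + 0.25P_{FlexHub}.
The best-response slope dP_{IronWorks}/dP_{FlexHub} = 0.25 > 0: the reaction function is upward-sloping, so the choices are strategic complements.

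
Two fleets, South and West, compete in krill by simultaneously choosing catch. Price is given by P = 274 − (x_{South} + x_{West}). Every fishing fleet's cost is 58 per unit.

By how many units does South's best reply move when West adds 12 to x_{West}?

-6

Fishing fleet South's profit: π = x_{South}(274 − (x_{South} + x_{West})) − 58x_{South}.
∂π/∂x_{South} = 216 − 2x_{South} − x_{West} = 0, so x_{South} = 108 − 0.5x_{West}.
The reaction-function slope is −0.5, so a 12-unit rise in x_{West} moves x_{South} by −0.5 × 12 = −6. South's best response falls — the actions are strategic substitutes.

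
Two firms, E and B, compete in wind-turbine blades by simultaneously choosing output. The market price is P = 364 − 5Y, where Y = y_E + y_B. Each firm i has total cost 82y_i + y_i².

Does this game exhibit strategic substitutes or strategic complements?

Firm E's profit: π = y_E(364 − 5(y_E + y_B)) − 82y_E − y_E².
∂π/∂y_E = 282 − 12y_E − 5y_B = 0, so y_E = 23.5 − (5/12)y_B.
The best-response slope dy_E/dy_B = −5/12 < 0: the reaction function is downward-sloping, so the choices are strategic substitutes.

strategic substitutes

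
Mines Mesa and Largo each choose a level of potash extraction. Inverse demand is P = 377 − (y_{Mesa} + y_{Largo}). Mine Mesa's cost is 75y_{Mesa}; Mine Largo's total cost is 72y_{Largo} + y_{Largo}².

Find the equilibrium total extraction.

173

Mine Mesa's profit: π = y_{Mesa}(377 − (y_{Mesa} + y_{Largo})) − 75y_{Mesa}.
∂π/∂y_{Mesa} = 302 − 2y_{Mesa} − y_{Largo} = 0, so y_{Mesa} = 151 − 0.5y_{Largo}.
For Largo: ∂π/∂y_{Largo} = 305 − 4y_{Largo} − y_{Mesa} = 0 ⇒ y_{Largo} = 76.25 − 0.25y_{Mesa}.
Solving the two reaction functions simultaneously: (1 − (−0.5)(−0.25))y_{Mesa} = 151 − 0.5·76.25, so 0.875y_{Mesa} = 112.875 and y_{Mesa} = 129.
Then y_{Largo} = 76.25 − 0.25·129 = 44.
Total extraction: 129 + 44 = 173.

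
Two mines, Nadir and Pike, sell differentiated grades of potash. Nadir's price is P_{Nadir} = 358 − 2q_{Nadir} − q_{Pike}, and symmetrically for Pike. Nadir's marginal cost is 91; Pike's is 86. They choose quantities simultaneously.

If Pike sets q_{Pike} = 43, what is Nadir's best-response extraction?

Mine Nadir's profit: π = q_{Nadir}(358 − 2q_{Nadir} − q_{Pike}) − 91q_{Nadir}.
∂π/∂q_{Nadir} = 267 − 4q_{Nadir} − q_{Pike} = 0 ⇒ q_{Nadir} = 66.75 − 0.25q_{Pike}.
At q_{Pike} = 43: q_{Nadir} = 66.75 − 0.25·43 = 56.

56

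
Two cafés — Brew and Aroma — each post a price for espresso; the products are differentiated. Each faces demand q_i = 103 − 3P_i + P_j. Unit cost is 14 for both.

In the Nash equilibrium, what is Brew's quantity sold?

Brew's profit: π = (P_{Brew} − 14)(103 − 3P_{Brew} + P_{Aroma}).
∂π/∂P_{Brew} = 145 − 6P_{Brew} + P_{Aroma} = 0 ⇒ P_{Brew} = 145/6 + (1/6)P_{Aroma}.
The game is symmetric, so in equilibrium P_{Aroma} = P_{Brew}: the reaction function gives (5/6)P_{Brew} = 145/6, hence P_{Brew} = 29.
q_{Brew} = 103 − 3·29 + 29 = 45.

45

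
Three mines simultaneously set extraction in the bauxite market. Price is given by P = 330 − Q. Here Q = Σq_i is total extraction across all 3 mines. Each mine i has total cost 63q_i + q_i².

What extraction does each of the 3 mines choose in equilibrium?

44.5

A representative mine's profit is π_i = q_i(330 − Q) − 63q_i − q_i², with Q = q_i + Σ_{j≠i} q_j.
First-order condition: 267 − 4q_i − Σ_{j≠i} q_j = 0.
In a symmetric equilibrium every mine chooses the same q, so Σ_{j≠i} q_j = 2q. The condition becomes 267 − 6q = 0, giving q = 267/6 = 44.5.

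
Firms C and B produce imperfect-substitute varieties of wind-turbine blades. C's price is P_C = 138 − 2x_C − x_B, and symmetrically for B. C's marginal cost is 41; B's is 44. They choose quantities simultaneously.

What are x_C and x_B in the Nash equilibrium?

Firm C's profit: π = x_C(138 − 2x_C − x_B) − 41x_C.
∂π/∂x_C = 97 − 4x_C − x_B = 0 ⇒ x_C = 24.25 − 0.25x_B.
Similarly x_B = 23.5 − 0.25x_C.
Solving the two reaction functions simultaneously: (1 − (−0.25)(−0.25))x_C = 24.25 − 0.25·23.5, so 0.9375x_C = 18.375 and x_C = 19.6.
Then x_B = 23.5 − 0.25·19.6 = 18.6.

19.6, 18.6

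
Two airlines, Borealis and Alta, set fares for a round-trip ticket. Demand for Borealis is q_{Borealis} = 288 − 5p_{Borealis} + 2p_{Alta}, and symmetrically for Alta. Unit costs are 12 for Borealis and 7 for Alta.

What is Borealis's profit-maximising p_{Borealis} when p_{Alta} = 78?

Borealis's profit: π = (p_{Borealis} − 12)(288 − 5p_{Borealis} + 2p_{Alta}).
∂π/∂p_{Borealis} = 348 − 10p_{Borealis} + 2p_{Alta} = 0 ⇒ p_{Borealis} = 34.8 + 0.2p_{Alta}.
At p_{Alta} = 78: p_{Borealis} = 34.8 + 0.2·78 = 50.4.

50.4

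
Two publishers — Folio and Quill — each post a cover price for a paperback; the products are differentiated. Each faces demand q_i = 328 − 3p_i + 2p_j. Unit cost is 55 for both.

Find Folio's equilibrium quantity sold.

204.75

Folio's profit: π = (p_{Folio} − 55)(328 − 3p_{Folio} + 2p_{Quill}).
∂π/∂p_{Folio} = 493 − 6p_{Folio} + 2p_{Quill} = 0 ⇒ p_{Folio} = 493/6 + (1/3)p_{Quill}.
By symmetry p_{Quill} = p_{Folio}; substituting into the reaction function, (2/3)p_{Folio} = 493/6 and p_{Folio} = 123.25.
q_{Folio} = 328 − 3·123.25 + 2·123.25 = 204.75.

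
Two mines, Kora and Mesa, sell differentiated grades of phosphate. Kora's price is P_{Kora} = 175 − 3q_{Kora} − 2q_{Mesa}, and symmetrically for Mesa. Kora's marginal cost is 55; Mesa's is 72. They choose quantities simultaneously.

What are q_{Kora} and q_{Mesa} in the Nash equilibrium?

Mine Kora's profit: π = q_{Kora}(175 − 3q_{Kora} − 2q_{Mesa}) − 55q_{Kora}.
∂π/∂q_{Kora} = 120 − 6q_{Kora} − 2q_{Mesa} = 0 ⇒ q_{Kora} = 20 − (1/3)q_{Mesa}.
Similarly q_{Mesa} = 103/6 − (1/3)q_{Kora}.
Plugging q_{Mesa} into Kora's best response: q_{Kora} = 20 − (1/3)(103/6 − (1/3)q_{Kora}) ⇒ (8/9)q_{Kora} = 257/18, so q_{Kora} = 16.0625.
Then q_{Mesa} = 103/6 − (1/3)·16.0625 = 11.8125.

16.0625, 11.8125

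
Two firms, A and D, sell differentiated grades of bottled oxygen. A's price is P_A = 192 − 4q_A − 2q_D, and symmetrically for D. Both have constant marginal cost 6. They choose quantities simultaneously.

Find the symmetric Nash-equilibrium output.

18.6

Firm A's profit: π = q_A(192 − 4q_A − 2q_D) − 6q_A.
∂π/∂q_A = 186 − 8q_A − 2q_D = 0 ⇒ q_A = 23.25 − 0.25q_D.
The game is symmetric, so in equilibrium q_D = q_A: the reaction function gives 1.25q_A = 23.25, hence q_A = 18.6.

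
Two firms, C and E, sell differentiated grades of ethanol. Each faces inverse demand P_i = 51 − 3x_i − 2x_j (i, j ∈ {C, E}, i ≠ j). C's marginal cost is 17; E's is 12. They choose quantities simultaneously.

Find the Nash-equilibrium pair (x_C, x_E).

Firm C's profit: π = x_C(51 − 3x_C − 2x_E) − 17x_C.
∂π/∂x_C = 34 − 6x_C − 2x_E = 0 ⇒ x_C = 17/3 − (1/3)x_E.
Similarly x_E = 6.5 − (1/3)x_C.
Substituting the second reaction function into the first: x_C = 17/3 − (1/3)(6.5 − (1/3)x_C), which gives (8/9)x_C = 3.5 ⇒ x_C = 3.9375.
Then x_E = 6.5 − (1/3)·3.9375 = 5.1875.

3.9375, 5.1875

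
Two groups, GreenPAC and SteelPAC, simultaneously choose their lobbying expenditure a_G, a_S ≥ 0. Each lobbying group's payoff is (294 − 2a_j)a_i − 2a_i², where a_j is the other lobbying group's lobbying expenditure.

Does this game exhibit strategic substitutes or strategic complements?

GreenPAC's payoff is (294 − 2a_S)a_G − 2a_G².
∂π/∂a_G = 294 − 2a_S − 4a_G = 0, so a_G = 73.5 − 0.5a_S.
The best-response slope da_G/da_S = −0.5 < 0: the reaction function is downward-sloping, so the choices are strategic substitutes.

strategic substitutes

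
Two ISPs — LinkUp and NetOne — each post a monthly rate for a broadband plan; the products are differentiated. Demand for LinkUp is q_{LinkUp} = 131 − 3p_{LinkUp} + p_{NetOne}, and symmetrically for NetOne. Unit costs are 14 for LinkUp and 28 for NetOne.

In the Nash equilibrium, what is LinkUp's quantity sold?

LinkUp's profit: π = (p_{LinkUp} − 14)(131 − 3p_{LinkUp} + p_{NetOne}).
∂π/∂p_{LinkUp} = 173 − 6p_{LinkUp} + p_{NetOne} = 0 ⇒ p_{LinkUp} = 173/6 + (1/6)p_{NetOne}.
Similarly p_{NetOne} = 215/6 + (1/6)p_{LinkUp}.
Plugging p_{NetOne} into LinkUp's best response: p_{LinkUp} = 173/6 + (1/6)(215/6 + (1/6)p_{LinkUp}) ⇒ (35/36)p_{LinkUp} = 1253/36, so p_{LinkUp} = 35.8.
Then p_{NetOne} = 215/6 + (1/6)·35.8 = 41.8.
q_{LinkUp} = 131 − 3·35.8 + 41.8 = 65.4.

65.4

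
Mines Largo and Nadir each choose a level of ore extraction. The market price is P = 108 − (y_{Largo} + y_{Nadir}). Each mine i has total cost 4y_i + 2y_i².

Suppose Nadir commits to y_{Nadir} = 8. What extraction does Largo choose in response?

Mine Largo's profit: π = y_{Largo}(108 − (y_{Largo} + y_{Nadir})) − 4y_{Largo} − 2y_{Largo}².
∂π/∂y_{Largo} = 104 − 6y_{Largo} − y_{Nadir} = 0, so y_{Largo} = 52/3 − (1/6)y_{Nadir}.
At y_{Nadir} = 8: y_{Largo} = 52/3 − (1/6)·8 = 16.

16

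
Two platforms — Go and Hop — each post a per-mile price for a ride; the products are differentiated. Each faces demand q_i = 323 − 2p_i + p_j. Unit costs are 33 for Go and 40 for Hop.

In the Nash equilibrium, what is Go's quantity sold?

Go's profit: π = (p_{Go} − 33)(323 − 2p_{Go} + p_{Hop}).
∂π/∂p_{Go} = 389 − 4p_{Go} + p_{Hop} = 0 ⇒ p_{Go} = 97.25 + 0.25p_{Hop}.
Similarly p_{Hop} = 100.75 + 0.25p_{Go}.
Solving the two reaction functions simultaneously: (1 − (0.25)(0.25))p_{Go} = 97.25 + 0.25·100.75, so 0.9375p_{Go} = 122.4375 and p_{Go} = 130.6.
Then p_{Hop} = 100.75 + 0.25·130.6 = 133.4.
q_{Go} = 323 − 2·130.6 + 133.4 = 195.2.

195.2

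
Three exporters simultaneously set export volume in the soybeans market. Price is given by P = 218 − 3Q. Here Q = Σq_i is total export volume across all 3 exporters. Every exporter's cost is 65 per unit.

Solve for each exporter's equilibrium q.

A representative exporter's profit is π_i = q_i(218 − 3Q) − 65q_i, with Q = q_i + Σ_{j≠i} q_j.
First-order condition: 153 − 6q_i − 3Σ_{j≠i} q_j = 0.
In a symmetric equilibrium every exporter chooses the same q, so Σ_{j≠i} q_j = 2q. The condition becomes 153 − 12q = 0, giving q = 153/12 = 12.75.

12.75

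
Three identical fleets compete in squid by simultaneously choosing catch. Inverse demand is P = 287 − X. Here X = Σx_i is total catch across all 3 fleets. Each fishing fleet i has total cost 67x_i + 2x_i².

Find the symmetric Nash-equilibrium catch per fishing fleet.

A representative fishing fleet's profit is π_i = x_i(287 − X) − 67x_i − 2x_i², with X = x_i + Σ_{j≠i} x_j.
First-order condition: 220 − 6x_i − Σ_{j≠i} x_j = 0.
With identical fishing fleets, set every x_j = x: then 220 − 6x − 2x = 0, i.e. x = 220/8 = 27.5.

27.5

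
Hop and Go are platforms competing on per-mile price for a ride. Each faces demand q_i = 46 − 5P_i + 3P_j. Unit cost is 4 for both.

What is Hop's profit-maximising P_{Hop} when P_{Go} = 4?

7.8

Hop's profit: π = (P_{Hop} − 4)(46 − 5P_{Hop} + 3P_{Go}).
∂π/∂P_{Hop} = 66 − 10P_{Hop} + 3P_{Go} = 0 ⇒ P_{Hop} = 6.6 + 0.3P_{Go}.
At P_{Go} = 4: P_{Hop} = 6.6 + 0.3·4 = 7.8.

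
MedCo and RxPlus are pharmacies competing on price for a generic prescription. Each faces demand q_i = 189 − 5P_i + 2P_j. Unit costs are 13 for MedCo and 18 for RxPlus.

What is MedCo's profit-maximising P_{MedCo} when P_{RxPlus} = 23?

30

MedCo's profit: π = (P_{MedCo} − 13)(189 − 5P_{MedCo} + 2P_{RxPlus}).
∂π/∂P_{MedCo} = 254 − 10P_{MedCo} + 2P_{RxPlus} = 0 ⇒ P_{MedCo} = 25.4 + 0.2P_{RxPlus}.
At P_{RxPlus} = 23: P_{MedCo} = 25.4 + 0.2·23 = 30.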